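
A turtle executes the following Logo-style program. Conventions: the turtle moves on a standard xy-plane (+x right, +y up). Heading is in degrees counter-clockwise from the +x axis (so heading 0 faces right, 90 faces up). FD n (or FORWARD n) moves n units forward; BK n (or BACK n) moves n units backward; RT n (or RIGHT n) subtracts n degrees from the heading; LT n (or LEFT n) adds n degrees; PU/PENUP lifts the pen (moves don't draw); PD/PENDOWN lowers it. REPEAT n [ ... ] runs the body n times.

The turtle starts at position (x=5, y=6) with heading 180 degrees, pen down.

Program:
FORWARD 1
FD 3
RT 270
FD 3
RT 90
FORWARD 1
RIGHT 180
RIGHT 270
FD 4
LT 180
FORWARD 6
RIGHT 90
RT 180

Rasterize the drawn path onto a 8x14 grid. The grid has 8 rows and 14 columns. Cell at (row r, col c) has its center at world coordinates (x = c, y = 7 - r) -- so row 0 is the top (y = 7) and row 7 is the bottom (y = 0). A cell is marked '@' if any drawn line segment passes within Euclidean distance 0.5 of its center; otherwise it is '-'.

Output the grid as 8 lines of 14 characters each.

Answer: @-------------
@@@@@@--------
@@------------
@@------------
@@------------
@-------------
@-------------
--------------

Derivation:
Segment 0: (5,6) -> (4,6)
Segment 1: (4,6) -> (1,6)
Segment 2: (1,6) -> (1,3)
Segment 3: (1,3) -> (0,3)
Segment 4: (0,3) -> (-0,7)
Segment 5: (-0,7) -> (0,1)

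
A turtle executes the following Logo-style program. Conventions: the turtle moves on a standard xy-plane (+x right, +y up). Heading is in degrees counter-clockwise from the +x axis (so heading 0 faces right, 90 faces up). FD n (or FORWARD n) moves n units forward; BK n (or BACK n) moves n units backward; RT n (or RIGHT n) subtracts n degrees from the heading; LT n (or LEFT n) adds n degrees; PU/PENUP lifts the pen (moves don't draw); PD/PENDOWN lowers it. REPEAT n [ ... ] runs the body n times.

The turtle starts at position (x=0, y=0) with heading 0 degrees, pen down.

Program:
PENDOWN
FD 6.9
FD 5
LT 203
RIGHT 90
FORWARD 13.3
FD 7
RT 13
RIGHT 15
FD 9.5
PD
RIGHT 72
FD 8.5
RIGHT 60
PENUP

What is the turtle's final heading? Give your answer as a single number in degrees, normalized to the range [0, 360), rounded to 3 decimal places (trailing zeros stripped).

Executing turtle program step by step:
Start: pos=(0,0), heading=0, pen down
PD: pen down
FD 6.9: (0,0) -> (6.9,0) [heading=0, draw]
FD 5: (6.9,0) -> (11.9,0) [heading=0, draw]
LT 203: heading 0 -> 203
RT 90: heading 203 -> 113
FD 13.3: (11.9,0) -> (6.703,12.243) [heading=113, draw]
FD 7: (6.703,12.243) -> (3.968,18.686) [heading=113, draw]
RT 13: heading 113 -> 100
RT 15: heading 100 -> 85
FD 9.5: (3.968,18.686) -> (4.796,28.15) [heading=85, draw]
PD: pen down
RT 72: heading 85 -> 13
FD 8.5: (4.796,28.15) -> (13.078,30.062) [heading=13, draw]
RT 60: heading 13 -> 313
PU: pen up
Final: pos=(13.078,30.062), heading=313, 6 segment(s) drawn

Answer: 313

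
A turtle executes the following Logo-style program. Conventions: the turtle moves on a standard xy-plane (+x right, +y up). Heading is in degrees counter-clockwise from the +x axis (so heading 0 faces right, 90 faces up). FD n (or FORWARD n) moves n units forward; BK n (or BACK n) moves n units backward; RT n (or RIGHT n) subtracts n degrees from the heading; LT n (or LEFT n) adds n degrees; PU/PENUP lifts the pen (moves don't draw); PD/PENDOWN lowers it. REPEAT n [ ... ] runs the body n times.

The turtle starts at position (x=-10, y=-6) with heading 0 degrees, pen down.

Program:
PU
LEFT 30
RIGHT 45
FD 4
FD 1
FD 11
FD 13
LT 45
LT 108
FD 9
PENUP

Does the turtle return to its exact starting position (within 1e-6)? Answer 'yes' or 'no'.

Executing turtle program step by step:
Start: pos=(-10,-6), heading=0, pen down
PU: pen up
LT 30: heading 0 -> 30
RT 45: heading 30 -> 345
FD 4: (-10,-6) -> (-6.136,-7.035) [heading=345, move]
FD 1: (-6.136,-7.035) -> (-5.17,-7.294) [heading=345, move]
FD 11: (-5.17,-7.294) -> (5.455,-10.141) [heading=345, move]
FD 13: (5.455,-10.141) -> (18.012,-13.506) [heading=345, move]
LT 45: heading 345 -> 30
LT 108: heading 30 -> 138
FD 9: (18.012,-13.506) -> (11.324,-7.484) [heading=138, move]
PU: pen up
Final: pos=(11.324,-7.484), heading=138, 0 segment(s) drawn

Start position: (-10, -6)
Final position: (11.324, -7.484)
Distance = 21.375; >= 1e-6 -> NOT closed

Answer: no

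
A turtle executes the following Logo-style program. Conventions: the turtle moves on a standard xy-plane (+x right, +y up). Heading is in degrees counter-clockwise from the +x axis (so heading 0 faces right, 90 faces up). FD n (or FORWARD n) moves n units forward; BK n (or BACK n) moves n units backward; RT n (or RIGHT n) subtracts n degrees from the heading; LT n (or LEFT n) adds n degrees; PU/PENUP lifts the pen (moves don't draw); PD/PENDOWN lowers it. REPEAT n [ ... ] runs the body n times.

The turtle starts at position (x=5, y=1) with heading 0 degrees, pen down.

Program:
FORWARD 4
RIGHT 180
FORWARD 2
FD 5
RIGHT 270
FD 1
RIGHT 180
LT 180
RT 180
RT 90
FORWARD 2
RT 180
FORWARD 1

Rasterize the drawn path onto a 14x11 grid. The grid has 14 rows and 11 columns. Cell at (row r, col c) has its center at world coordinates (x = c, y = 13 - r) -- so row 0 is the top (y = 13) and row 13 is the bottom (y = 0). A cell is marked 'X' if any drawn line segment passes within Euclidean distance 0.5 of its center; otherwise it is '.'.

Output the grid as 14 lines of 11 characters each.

Segment 0: (5,1) -> (9,1)
Segment 1: (9,1) -> (7,1)
Segment 2: (7,1) -> (2,1)
Segment 3: (2,1) -> (2,-0)
Segment 4: (2,-0) -> (4,0)
Segment 5: (4,0) -> (3,-0)

Answer: ...........
...........
...........
...........
...........
...........
...........
...........
...........
...........
...........
...........
..XXXXXXXX.
..XXX......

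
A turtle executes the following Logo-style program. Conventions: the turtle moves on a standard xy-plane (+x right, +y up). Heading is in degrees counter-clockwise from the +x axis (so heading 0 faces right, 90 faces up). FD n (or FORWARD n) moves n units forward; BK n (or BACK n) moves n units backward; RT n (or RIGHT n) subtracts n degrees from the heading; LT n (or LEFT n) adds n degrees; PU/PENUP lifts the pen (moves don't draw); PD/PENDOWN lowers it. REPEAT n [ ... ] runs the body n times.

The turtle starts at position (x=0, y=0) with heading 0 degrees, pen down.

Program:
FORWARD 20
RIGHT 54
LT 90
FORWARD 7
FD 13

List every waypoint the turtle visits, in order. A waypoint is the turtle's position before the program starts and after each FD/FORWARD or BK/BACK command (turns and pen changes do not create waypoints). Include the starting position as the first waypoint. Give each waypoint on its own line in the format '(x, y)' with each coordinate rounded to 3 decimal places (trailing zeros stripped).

Answer: (0, 0)
(20, 0)
(25.663, 4.114)
(36.18, 11.756)

Derivation:
Executing turtle program step by step:
Start: pos=(0,0), heading=0, pen down
FD 20: (0,0) -> (20,0) [heading=0, draw]
RT 54: heading 0 -> 306
LT 90: heading 306 -> 36
FD 7: (20,0) -> (25.663,4.114) [heading=36, draw]
FD 13: (25.663,4.114) -> (36.18,11.756) [heading=36, draw]
Final: pos=(36.18,11.756), heading=36, 3 segment(s) drawn
Waypoints (4 total):
(0, 0)
(20, 0)
(25.663, 4.114)
(36.18, 11.756)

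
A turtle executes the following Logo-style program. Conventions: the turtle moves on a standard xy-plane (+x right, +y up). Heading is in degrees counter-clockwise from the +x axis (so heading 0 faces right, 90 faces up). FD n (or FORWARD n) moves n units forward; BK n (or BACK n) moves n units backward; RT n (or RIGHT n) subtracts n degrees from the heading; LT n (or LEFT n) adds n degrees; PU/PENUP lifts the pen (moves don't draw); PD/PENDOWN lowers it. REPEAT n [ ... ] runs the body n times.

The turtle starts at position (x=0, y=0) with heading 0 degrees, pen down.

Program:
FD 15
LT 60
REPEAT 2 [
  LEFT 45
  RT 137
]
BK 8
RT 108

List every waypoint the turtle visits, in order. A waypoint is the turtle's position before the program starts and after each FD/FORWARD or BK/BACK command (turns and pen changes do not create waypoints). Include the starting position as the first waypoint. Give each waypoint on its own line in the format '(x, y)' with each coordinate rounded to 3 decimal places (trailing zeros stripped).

Executing turtle program step by step:
Start: pos=(0,0), heading=0, pen down
FD 15: (0,0) -> (15,0) [heading=0, draw]
LT 60: heading 0 -> 60
REPEAT 2 [
  -- iteration 1/2 --
  LT 45: heading 60 -> 105
  RT 137: heading 105 -> 328
  -- iteration 2/2 --
  LT 45: heading 328 -> 13
  RT 137: heading 13 -> 236
]
BK 8: (15,0) -> (19.474,6.632) [heading=236, draw]
RT 108: heading 236 -> 128
Final: pos=(19.474,6.632), heading=128, 2 segment(s) drawn
Waypoints (3 total):
(0, 0)
(15, 0)
(19.474, 6.632)

Answer: (0, 0)
(15, 0)
(19.474, 6.632)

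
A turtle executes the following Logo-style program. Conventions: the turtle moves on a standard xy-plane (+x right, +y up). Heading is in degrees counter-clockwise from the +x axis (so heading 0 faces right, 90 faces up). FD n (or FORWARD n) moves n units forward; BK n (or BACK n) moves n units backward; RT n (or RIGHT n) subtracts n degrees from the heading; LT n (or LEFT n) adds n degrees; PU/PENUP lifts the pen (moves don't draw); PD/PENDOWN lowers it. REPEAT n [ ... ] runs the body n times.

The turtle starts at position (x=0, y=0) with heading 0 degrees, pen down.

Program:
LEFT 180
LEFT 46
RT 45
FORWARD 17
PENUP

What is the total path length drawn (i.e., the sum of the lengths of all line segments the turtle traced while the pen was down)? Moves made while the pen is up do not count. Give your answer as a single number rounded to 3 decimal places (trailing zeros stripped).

Answer: 17

Derivation:
Executing turtle program step by step:
Start: pos=(0,0), heading=0, pen down
LT 180: heading 0 -> 180
LT 46: heading 180 -> 226
RT 45: heading 226 -> 181
FD 17: (0,0) -> (-16.997,-0.297) [heading=181, draw]
PU: pen up
Final: pos=(-16.997,-0.297), heading=181, 1 segment(s) drawn

Segment lengths:
  seg 1: (0,0) -> (-16.997,-0.297), length = 17
Total = 17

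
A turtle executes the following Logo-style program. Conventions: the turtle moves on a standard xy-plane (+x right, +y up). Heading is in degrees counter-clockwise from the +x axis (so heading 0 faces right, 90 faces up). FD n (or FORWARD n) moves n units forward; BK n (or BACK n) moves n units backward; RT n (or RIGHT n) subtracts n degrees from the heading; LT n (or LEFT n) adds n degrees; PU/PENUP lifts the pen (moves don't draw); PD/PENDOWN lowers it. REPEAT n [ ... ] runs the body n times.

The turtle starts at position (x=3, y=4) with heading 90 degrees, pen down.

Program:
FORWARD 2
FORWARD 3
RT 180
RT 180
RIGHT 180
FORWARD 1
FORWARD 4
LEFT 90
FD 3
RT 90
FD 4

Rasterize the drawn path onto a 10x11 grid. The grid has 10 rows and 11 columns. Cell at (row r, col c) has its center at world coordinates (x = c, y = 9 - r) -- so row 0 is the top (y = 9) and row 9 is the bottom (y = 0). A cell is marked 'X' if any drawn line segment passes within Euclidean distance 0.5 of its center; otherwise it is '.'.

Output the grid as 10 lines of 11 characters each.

Answer: ...X.......
...X.......
...X.......
...X.......
...X.......
...XXXX....
......X....
......X....
......X....
......X....

Derivation:
Segment 0: (3,4) -> (3,6)
Segment 1: (3,6) -> (3,9)
Segment 2: (3,9) -> (3,8)
Segment 3: (3,8) -> (3,4)
Segment 4: (3,4) -> (6,4)
Segment 5: (6,4) -> (6,0)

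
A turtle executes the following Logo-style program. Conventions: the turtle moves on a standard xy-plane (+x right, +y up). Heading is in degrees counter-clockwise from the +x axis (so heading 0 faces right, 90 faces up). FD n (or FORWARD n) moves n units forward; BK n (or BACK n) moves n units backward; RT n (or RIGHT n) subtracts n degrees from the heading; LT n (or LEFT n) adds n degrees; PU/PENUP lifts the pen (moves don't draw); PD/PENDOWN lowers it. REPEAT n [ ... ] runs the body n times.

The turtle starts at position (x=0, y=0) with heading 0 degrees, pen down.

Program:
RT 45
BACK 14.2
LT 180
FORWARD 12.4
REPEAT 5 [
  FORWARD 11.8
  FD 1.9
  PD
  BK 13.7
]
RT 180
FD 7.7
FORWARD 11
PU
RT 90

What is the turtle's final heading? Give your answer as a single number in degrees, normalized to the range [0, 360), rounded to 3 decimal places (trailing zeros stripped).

Executing turtle program step by step:
Start: pos=(0,0), heading=0, pen down
RT 45: heading 0 -> 315
BK 14.2: (0,0) -> (-10.041,10.041) [heading=315, draw]
LT 180: heading 315 -> 135
FD 12.4: (-10.041,10.041) -> (-18.809,18.809) [heading=135, draw]
REPEAT 5 [
  -- iteration 1/5 --
  FD 11.8: (-18.809,18.809) -> (-27.153,27.153) [heading=135, draw]
  FD 1.9: (-27.153,27.153) -> (-28.496,28.496) [heading=135, draw]
  PD: pen down
  BK 13.7: (-28.496,28.496) -> (-18.809,18.809) [heading=135, draw]
  -- iteration 2/5 --
  FD 11.8: (-18.809,18.809) -> (-27.153,27.153) [heading=135, draw]
  FD 1.9: (-27.153,27.153) -> (-28.496,28.496) [heading=135, draw]
  PD: pen down
  BK 13.7: (-28.496,28.496) -> (-18.809,18.809) [heading=135, draw]
  -- iteration 3/5 --
  FD 11.8: (-18.809,18.809) -> (-27.153,27.153) [heading=135, draw]
  FD 1.9: (-27.153,27.153) -> (-28.496,28.496) [heading=135, draw]
  PD: pen down
  BK 13.7: (-28.496,28.496) -> (-18.809,18.809) [heading=135, draw]
  -- iteration 4/5 --
  FD 11.8: (-18.809,18.809) -> (-27.153,27.153) [heading=135, draw]
  FD 1.9: (-27.153,27.153) -> (-28.496,28.496) [heading=135, draw]
  PD: pen down
  BK 13.7: (-28.496,28.496) -> (-18.809,18.809) [heading=135, draw]
  -- iteration 5/5 --
  FD 11.8: (-18.809,18.809) -> (-27.153,27.153) [heading=135, draw]
  FD 1.9: (-27.153,27.153) -> (-28.496,28.496) [heading=135, draw]
  PD: pen down
  BK 13.7: (-28.496,28.496) -> (-18.809,18.809) [heading=135, draw]
]
RT 180: heading 135 -> 315
FD 7.7: (-18.809,18.809) -> (-13.364,13.364) [heading=315, draw]
FD 11: (-13.364,13.364) -> (-5.586,5.586) [heading=315, draw]
PU: pen up
RT 90: heading 315 -> 225
Final: pos=(-5.586,5.586), heading=225, 19 segment(s) drawn

Answer: 225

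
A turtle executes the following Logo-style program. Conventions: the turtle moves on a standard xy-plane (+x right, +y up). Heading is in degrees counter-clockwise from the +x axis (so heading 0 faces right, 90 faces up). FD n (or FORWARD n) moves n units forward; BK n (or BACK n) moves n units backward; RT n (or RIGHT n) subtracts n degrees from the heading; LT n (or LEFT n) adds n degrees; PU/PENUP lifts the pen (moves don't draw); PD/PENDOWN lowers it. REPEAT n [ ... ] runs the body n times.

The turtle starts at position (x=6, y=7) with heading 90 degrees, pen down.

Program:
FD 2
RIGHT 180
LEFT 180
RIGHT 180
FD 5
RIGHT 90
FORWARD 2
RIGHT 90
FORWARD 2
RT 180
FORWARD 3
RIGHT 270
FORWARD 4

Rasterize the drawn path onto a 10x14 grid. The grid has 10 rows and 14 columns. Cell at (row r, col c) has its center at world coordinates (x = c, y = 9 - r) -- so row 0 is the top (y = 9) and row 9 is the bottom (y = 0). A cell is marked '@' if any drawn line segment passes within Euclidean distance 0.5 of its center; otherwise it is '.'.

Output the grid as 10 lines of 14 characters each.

Segment 0: (6,7) -> (6,9)
Segment 1: (6,9) -> (6,4)
Segment 2: (6,4) -> (4,4)
Segment 3: (4,4) -> (4,6)
Segment 4: (4,6) -> (4,3)
Segment 5: (4,3) -> (8,3)

Answer: ......@.......
......@.......
......@.......
....@.@.......
....@.@.......
....@@@.......
....@@@@@.....
..............
..............
..............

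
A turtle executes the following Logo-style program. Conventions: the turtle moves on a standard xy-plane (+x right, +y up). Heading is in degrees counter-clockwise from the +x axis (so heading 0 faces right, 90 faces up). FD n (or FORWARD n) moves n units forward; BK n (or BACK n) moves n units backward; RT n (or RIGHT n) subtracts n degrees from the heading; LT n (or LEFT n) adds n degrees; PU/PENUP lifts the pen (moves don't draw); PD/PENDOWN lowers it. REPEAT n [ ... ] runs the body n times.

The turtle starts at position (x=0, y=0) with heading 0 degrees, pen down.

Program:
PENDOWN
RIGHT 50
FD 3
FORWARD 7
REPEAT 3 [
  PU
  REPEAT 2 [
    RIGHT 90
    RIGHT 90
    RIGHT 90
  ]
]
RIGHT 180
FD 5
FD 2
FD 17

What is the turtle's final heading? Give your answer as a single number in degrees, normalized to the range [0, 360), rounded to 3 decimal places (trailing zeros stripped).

Executing turtle program step by step:
Start: pos=(0,0), heading=0, pen down
PD: pen down
RT 50: heading 0 -> 310
FD 3: (0,0) -> (1.928,-2.298) [heading=310, draw]
FD 7: (1.928,-2.298) -> (6.428,-7.66) [heading=310, draw]
REPEAT 3 [
  -- iteration 1/3 --
  PU: pen up
  REPEAT 2 [
    -- iteration 1/2 --
    RT 90: heading 310 -> 220
    RT 90: heading 220 -> 130
    RT 90: heading 130 -> 40
    -- iteration 2/2 --
    RT 90: heading 40 -> 310
    RT 90: heading 310 -> 220
    RT 90: heading 220 -> 130
  ]
  -- iteration 2/3 --
  PU: pen up
  REPEAT 2 [
    -- iteration 1/2 --
    RT 90: heading 130 -> 40
    RT 90: heading 40 -> 310
    RT 90: heading 310 -> 220
    -- iteration 2/2 --
    RT 90: heading 220 -> 130
    RT 90: heading 130 -> 40
    RT 90: heading 40 -> 310
  ]
  -- iteration 3/3 --
  PU: pen up
  REPEAT 2 [
    -- iteration 1/2 --
    RT 90: heading 310 -> 220
    RT 90: heading 220 -> 130
    RT 90: heading 130 -> 40
    -- iteration 2/2 --
    RT 90: heading 40 -> 310
    RT 90: heading 310 -> 220
    RT 90: heading 220 -> 130
  ]
]
RT 180: heading 130 -> 310
FD 5: (6.428,-7.66) -> (9.642,-11.491) [heading=310, move]
FD 2: (9.642,-11.491) -> (10.927,-13.023) [heading=310, move]
FD 17: (10.927,-13.023) -> (21.855,-26.046) [heading=310, move]
Final: pos=(21.855,-26.046), heading=310, 2 segment(s) drawn

Answer: 310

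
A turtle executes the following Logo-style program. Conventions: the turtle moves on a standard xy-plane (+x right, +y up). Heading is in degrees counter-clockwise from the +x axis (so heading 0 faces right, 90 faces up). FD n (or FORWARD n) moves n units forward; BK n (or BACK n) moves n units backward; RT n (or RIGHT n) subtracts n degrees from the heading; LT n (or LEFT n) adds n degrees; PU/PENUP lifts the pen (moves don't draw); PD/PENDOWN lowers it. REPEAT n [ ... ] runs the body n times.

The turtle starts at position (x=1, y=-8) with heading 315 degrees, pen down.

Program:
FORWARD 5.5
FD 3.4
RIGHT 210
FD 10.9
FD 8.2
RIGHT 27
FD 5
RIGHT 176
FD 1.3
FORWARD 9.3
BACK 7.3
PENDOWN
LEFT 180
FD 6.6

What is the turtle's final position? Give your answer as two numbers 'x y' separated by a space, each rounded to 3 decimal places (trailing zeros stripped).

Answer: 3.849 12.315

Derivation:
Executing turtle program step by step:
Start: pos=(1,-8), heading=315, pen down
FD 5.5: (1,-8) -> (4.889,-11.889) [heading=315, draw]
FD 3.4: (4.889,-11.889) -> (7.293,-14.293) [heading=315, draw]
RT 210: heading 315 -> 105
FD 10.9: (7.293,-14.293) -> (4.472,-3.765) [heading=105, draw]
FD 8.2: (4.472,-3.765) -> (2.35,4.156) [heading=105, draw]
RT 27: heading 105 -> 78
FD 5: (2.35,4.156) -> (3.389,9.047) [heading=78, draw]
RT 176: heading 78 -> 262
FD 1.3: (3.389,9.047) -> (3.208,7.759) [heading=262, draw]
FD 9.3: (3.208,7.759) -> (1.914,-1.45) [heading=262, draw]
BK 7.3: (1.914,-1.45) -> (2.93,5.779) [heading=262, draw]
PD: pen down
LT 180: heading 262 -> 82
FD 6.6: (2.93,5.779) -> (3.849,12.315) [heading=82, draw]
Final: pos=(3.849,12.315), heading=82, 9 segment(s) drawn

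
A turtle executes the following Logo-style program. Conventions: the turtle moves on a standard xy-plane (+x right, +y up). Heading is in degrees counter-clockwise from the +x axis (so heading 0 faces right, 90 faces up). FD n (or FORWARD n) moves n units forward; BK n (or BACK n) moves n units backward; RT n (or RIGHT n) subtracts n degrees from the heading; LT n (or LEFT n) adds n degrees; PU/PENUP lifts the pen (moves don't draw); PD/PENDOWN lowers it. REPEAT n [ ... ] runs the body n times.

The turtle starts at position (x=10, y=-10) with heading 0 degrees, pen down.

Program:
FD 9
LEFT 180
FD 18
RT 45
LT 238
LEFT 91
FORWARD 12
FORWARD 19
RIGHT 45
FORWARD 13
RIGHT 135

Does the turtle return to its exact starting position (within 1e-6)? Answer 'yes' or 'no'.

Answer: no

Derivation:
Executing turtle program step by step:
Start: pos=(10,-10), heading=0, pen down
FD 9: (10,-10) -> (19,-10) [heading=0, draw]
LT 180: heading 0 -> 180
FD 18: (19,-10) -> (1,-10) [heading=180, draw]
RT 45: heading 180 -> 135
LT 238: heading 135 -> 13
LT 91: heading 13 -> 104
FD 12: (1,-10) -> (-1.903,1.644) [heading=104, draw]
FD 19: (-1.903,1.644) -> (-6.5,20.079) [heading=104, draw]
RT 45: heading 104 -> 59
FD 13: (-6.5,20.079) -> (0.196,31.222) [heading=59, draw]
RT 135: heading 59 -> 284
Final: pos=(0.196,31.222), heading=284, 5 segment(s) drawn

Start position: (10, -10)
Final position: (0.196, 31.222)
Distance = 42.372; >= 1e-6 -> NOT closed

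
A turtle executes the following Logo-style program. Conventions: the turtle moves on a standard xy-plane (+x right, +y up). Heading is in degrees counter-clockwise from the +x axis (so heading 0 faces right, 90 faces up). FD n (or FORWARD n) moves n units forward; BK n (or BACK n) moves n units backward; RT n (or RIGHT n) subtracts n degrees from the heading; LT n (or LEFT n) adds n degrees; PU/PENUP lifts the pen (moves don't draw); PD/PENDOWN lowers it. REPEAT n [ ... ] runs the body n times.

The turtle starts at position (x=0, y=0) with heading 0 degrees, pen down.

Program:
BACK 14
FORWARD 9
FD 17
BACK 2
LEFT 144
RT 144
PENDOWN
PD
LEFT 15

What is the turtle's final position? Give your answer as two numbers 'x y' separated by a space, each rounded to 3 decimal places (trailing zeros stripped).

Answer: 10 0

Derivation:
Executing turtle program step by step:
Start: pos=(0,0), heading=0, pen down
BK 14: (0,0) -> (-14,0) [heading=0, draw]
FD 9: (-14,0) -> (-5,0) [heading=0, draw]
FD 17: (-5,0) -> (12,0) [heading=0, draw]
BK 2: (12,0) -> (10,0) [heading=0, draw]
LT 144: heading 0 -> 144
RT 144: heading 144 -> 0
PD: pen down
PD: pen down
LT 15: heading 0 -> 15
Final: pos=(10,0), heading=15, 4 segment(s) drawn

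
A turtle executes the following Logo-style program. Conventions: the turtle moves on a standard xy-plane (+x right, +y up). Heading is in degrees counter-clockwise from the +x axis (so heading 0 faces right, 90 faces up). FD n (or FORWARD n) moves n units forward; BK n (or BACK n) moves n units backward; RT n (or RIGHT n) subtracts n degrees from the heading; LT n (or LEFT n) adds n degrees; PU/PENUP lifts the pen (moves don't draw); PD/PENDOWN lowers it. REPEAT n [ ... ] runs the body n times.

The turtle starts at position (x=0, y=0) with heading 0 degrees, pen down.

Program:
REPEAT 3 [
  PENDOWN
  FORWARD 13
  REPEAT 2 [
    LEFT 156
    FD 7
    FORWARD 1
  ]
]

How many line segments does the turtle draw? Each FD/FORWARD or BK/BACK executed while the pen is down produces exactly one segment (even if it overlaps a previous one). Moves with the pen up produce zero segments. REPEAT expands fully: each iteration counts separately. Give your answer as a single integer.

Answer: 15

Derivation:
Executing turtle program step by step:
Start: pos=(0,0), heading=0, pen down
REPEAT 3 [
  -- iteration 1/3 --
  PD: pen down
  FD 13: (0,0) -> (13,0) [heading=0, draw]
  REPEAT 2 [
    -- iteration 1/2 --
    LT 156: heading 0 -> 156
    FD 7: (13,0) -> (6.605,2.847) [heading=156, draw]
    FD 1: (6.605,2.847) -> (5.692,3.254) [heading=156, draw]
    -- iteration 2/2 --
    LT 156: heading 156 -> 312
    FD 7: (5.692,3.254) -> (10.376,-1.948) [heading=312, draw]
    FD 1: (10.376,-1.948) -> (11.045,-2.691) [heading=312, draw]
  ]
  -- iteration 2/3 --
  PD: pen down
  FD 13: (11.045,-2.691) -> (19.743,-12.352) [heading=312, draw]
  REPEAT 2 [
    -- iteration 1/2 --
    LT 156: heading 312 -> 108
    FD 7: (19.743,-12.352) -> (17.58,-5.695) [heading=108, draw]
    FD 1: (17.58,-5.695) -> (17.271,-4.744) [heading=108, draw]
    -- iteration 2/2 --
    LT 156: heading 108 -> 264
    FD 7: (17.271,-4.744) -> (16.54,-11.705) [heading=264, draw]
    FD 1: (16.54,-11.705) -> (16.435,-12.7) [heading=264, draw]
  ]
  -- iteration 3/3 --
  PD: pen down
  FD 13: (16.435,-12.7) -> (15.076,-25.629) [heading=264, draw]
  REPEAT 2 [
    -- iteration 1/2 --
    LT 156: heading 264 -> 60
    FD 7: (15.076,-25.629) -> (18.576,-19.566) [heading=60, draw]
    FD 1: (18.576,-19.566) -> (19.076,-18.7) [heading=60, draw]
    -- iteration 2/2 --
    LT 156: heading 60 -> 216
    FD 7: (19.076,-18.7) -> (13.413,-22.815) [heading=216, draw]
    FD 1: (13.413,-22.815) -> (12.604,-23.403) [heading=216, draw]
  ]
]
Final: pos=(12.604,-23.403), heading=216, 15 segment(s) drawn
Segments drawn: 15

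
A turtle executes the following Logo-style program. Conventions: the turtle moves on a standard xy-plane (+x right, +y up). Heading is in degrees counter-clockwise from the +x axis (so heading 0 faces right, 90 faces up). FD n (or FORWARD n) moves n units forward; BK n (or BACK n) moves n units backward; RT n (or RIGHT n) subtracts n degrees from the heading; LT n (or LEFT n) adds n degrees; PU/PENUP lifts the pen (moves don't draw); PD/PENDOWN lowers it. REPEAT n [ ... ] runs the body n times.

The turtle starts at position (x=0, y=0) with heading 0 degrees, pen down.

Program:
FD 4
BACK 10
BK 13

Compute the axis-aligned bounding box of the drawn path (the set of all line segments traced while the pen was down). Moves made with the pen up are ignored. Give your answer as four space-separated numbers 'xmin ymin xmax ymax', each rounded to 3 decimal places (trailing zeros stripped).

Answer: -19 0 4 0

Derivation:
Executing turtle program step by step:
Start: pos=(0,0), heading=0, pen down
FD 4: (0,0) -> (4,0) [heading=0, draw]
BK 10: (4,0) -> (-6,0) [heading=0, draw]
BK 13: (-6,0) -> (-19,0) [heading=0, draw]
Final: pos=(-19,0), heading=0, 3 segment(s) drawn

Segment endpoints: x in {-19, -6, 0, 4}, y in {0}
xmin=-19, ymin=0, xmax=4, ymax=0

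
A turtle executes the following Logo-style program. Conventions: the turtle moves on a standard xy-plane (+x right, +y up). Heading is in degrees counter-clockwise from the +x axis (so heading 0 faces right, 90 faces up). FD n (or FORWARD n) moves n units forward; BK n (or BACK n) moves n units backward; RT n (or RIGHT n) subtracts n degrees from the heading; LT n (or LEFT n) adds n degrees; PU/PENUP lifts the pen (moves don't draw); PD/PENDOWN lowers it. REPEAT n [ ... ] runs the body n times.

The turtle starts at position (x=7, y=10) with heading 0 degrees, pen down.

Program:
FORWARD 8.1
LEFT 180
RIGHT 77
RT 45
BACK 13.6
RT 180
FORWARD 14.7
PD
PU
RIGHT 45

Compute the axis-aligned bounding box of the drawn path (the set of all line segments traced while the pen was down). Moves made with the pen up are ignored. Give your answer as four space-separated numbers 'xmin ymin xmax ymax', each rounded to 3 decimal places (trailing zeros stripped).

Answer: 0.103 -14 15.1 10

Derivation:
Executing turtle program step by step:
Start: pos=(7,10), heading=0, pen down
FD 8.1: (7,10) -> (15.1,10) [heading=0, draw]
LT 180: heading 0 -> 180
RT 77: heading 180 -> 103
RT 45: heading 103 -> 58
BK 13.6: (15.1,10) -> (7.893,-1.533) [heading=58, draw]
RT 180: heading 58 -> 238
FD 14.7: (7.893,-1.533) -> (0.103,-14) [heading=238, draw]
PD: pen down
PU: pen up
RT 45: heading 238 -> 193
Final: pos=(0.103,-14), heading=193, 3 segment(s) drawn

Segment endpoints: x in {0.103, 7, 7.893, 15.1}, y in {-14, -1.533, 10}
xmin=0.103, ymin=-14, xmax=15.1, ymax=10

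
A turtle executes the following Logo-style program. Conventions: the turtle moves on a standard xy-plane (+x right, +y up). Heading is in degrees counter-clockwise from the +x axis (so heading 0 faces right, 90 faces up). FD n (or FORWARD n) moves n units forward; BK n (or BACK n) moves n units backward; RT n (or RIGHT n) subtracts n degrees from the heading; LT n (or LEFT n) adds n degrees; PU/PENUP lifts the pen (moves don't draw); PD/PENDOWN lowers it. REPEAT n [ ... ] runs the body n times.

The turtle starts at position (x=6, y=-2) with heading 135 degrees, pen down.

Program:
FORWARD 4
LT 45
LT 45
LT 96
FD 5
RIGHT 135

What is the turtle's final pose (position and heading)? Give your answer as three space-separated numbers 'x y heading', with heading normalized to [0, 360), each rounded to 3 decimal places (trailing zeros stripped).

Executing turtle program step by step:
Start: pos=(6,-2), heading=135, pen down
FD 4: (6,-2) -> (3.172,0.828) [heading=135, draw]
LT 45: heading 135 -> 180
LT 45: heading 180 -> 225
LT 96: heading 225 -> 321
FD 5: (3.172,0.828) -> (7.057,-2.318) [heading=321, draw]
RT 135: heading 321 -> 186
Final: pos=(7.057,-2.318), heading=186, 2 segment(s) drawn

Answer: 7.057 -2.318 186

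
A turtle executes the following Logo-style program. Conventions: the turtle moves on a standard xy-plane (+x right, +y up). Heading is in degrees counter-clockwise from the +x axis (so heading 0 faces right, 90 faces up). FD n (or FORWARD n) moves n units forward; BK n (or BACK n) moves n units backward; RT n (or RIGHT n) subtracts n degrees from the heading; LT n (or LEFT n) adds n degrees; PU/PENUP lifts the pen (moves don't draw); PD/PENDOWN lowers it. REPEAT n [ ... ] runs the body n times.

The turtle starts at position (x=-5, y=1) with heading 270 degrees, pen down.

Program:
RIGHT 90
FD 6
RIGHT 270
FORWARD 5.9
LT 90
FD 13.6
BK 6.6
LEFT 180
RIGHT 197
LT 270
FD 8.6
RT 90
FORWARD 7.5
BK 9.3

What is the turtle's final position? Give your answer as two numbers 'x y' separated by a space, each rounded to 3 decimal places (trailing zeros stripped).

Executing turtle program step by step:
Start: pos=(-5,1), heading=270, pen down
RT 90: heading 270 -> 180
FD 6: (-5,1) -> (-11,1) [heading=180, draw]
RT 270: heading 180 -> 270
FD 5.9: (-11,1) -> (-11,-4.9) [heading=270, draw]
LT 90: heading 270 -> 0
FD 13.6: (-11,-4.9) -> (2.6,-4.9) [heading=0, draw]
BK 6.6: (2.6,-4.9) -> (-4,-4.9) [heading=0, draw]
LT 180: heading 0 -> 180
RT 197: heading 180 -> 343
LT 270: heading 343 -> 253
FD 8.6: (-4,-4.9) -> (-6.514,-13.124) [heading=253, draw]
RT 90: heading 253 -> 163
FD 7.5: (-6.514,-13.124) -> (-13.687,-10.931) [heading=163, draw]
BK 9.3: (-13.687,-10.931) -> (-4.793,-13.65) [heading=163, draw]
Final: pos=(-4.793,-13.65), heading=163, 7 segment(s) drawn

Answer: -4.793 -13.65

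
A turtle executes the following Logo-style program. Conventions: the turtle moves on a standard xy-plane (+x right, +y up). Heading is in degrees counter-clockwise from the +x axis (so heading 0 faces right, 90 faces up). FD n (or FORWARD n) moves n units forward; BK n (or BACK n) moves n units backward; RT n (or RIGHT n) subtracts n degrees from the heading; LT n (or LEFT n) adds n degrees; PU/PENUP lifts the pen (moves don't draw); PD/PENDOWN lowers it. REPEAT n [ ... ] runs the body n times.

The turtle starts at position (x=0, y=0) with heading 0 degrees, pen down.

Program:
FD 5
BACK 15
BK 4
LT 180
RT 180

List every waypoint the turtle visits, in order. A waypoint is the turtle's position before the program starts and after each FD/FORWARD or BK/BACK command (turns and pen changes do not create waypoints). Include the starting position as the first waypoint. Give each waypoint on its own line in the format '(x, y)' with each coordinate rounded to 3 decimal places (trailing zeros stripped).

Executing turtle program step by step:
Start: pos=(0,0), heading=0, pen down
FD 5: (0,0) -> (5,0) [heading=0, draw]
BK 15: (5,0) -> (-10,0) [heading=0, draw]
BK 4: (-10,0) -> (-14,0) [heading=0, draw]
LT 180: heading 0 -> 180
RT 180: heading 180 -> 0
Final: pos=(-14,0), heading=0, 3 segment(s) drawn
Waypoints (4 total):
(0, 0)
(5, 0)
(-10, 0)
(-14, 0)

Answer: (0, 0)
(5, 0)
(-10, 0)
(-14, 0)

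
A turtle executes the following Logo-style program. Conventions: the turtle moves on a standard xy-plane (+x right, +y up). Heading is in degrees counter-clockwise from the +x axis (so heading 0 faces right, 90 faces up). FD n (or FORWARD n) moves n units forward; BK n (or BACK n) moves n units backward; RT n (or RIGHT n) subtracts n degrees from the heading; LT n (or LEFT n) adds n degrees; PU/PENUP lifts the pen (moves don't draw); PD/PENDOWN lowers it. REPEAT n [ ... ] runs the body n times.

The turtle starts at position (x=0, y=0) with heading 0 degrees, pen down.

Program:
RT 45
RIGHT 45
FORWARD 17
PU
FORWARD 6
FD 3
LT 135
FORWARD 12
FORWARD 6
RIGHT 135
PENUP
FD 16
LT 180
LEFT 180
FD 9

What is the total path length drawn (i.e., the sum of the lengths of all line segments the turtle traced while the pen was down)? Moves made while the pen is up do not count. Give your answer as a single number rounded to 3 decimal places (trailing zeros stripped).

Answer: 17

Derivation:
Executing turtle program step by step:
Start: pos=(0,0), heading=0, pen down
RT 45: heading 0 -> 315
RT 45: heading 315 -> 270
FD 17: (0,0) -> (0,-17) [heading=270, draw]
PU: pen up
FD 6: (0,-17) -> (0,-23) [heading=270, move]
FD 3: (0,-23) -> (0,-26) [heading=270, move]
LT 135: heading 270 -> 45
FD 12: (0,-26) -> (8.485,-17.515) [heading=45, move]
FD 6: (8.485,-17.515) -> (12.728,-13.272) [heading=45, move]
RT 135: heading 45 -> 270
PU: pen up
FD 16: (12.728,-13.272) -> (12.728,-29.272) [heading=270, move]
LT 180: heading 270 -> 90
LT 180: heading 90 -> 270
FD 9: (12.728,-29.272) -> (12.728,-38.272) [heading=270, move]
Final: pos=(12.728,-38.272), heading=270, 1 segment(s) drawn

Segment lengths:
  seg 1: (0,0) -> (0,-17), length = 17
Total = 17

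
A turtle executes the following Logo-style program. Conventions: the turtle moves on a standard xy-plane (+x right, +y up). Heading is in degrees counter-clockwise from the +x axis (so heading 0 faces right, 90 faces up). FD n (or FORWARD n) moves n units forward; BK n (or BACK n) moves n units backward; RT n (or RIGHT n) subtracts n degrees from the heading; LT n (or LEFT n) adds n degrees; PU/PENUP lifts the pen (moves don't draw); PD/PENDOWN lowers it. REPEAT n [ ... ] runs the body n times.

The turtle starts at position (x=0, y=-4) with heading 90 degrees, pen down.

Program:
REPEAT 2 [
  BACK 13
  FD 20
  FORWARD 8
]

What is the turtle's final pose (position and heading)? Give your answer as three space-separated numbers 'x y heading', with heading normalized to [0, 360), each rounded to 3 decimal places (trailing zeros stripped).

Executing turtle program step by step:
Start: pos=(0,-4), heading=90, pen down
REPEAT 2 [
  -- iteration 1/2 --
  BK 13: (0,-4) -> (0,-17) [heading=90, draw]
  FD 20: (0,-17) -> (0,3) [heading=90, draw]
  FD 8: (0,3) -> (0,11) [heading=90, draw]
  -- iteration 2/2 --
  BK 13: (0,11) -> (0,-2) [heading=90, draw]
  FD 20: (0,-2) -> (0,18) [heading=90, draw]
  FD 8: (0,18) -> (0,26) [heading=90, draw]
]
Final: pos=(0,26), heading=90, 6 segment(s) drawn

Answer: 0 26 90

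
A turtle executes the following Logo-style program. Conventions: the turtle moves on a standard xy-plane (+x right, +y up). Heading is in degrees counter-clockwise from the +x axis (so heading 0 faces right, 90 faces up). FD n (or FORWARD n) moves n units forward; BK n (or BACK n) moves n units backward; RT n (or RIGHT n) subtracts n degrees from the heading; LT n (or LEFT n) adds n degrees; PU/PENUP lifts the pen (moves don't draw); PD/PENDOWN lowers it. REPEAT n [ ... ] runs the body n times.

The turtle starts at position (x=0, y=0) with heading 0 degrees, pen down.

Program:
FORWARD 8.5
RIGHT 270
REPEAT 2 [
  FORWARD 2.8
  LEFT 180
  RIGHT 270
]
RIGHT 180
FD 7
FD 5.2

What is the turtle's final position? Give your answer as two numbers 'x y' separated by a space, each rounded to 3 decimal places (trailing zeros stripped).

Answer: 11.3 15

Derivation:
Executing turtle program step by step:
Start: pos=(0,0), heading=0, pen down
FD 8.5: (0,0) -> (8.5,0) [heading=0, draw]
RT 270: heading 0 -> 90
REPEAT 2 [
  -- iteration 1/2 --
  FD 2.8: (8.5,0) -> (8.5,2.8) [heading=90, draw]
  LT 180: heading 90 -> 270
  RT 270: heading 270 -> 0
  -- iteration 2/2 --
  FD 2.8: (8.5,2.8) -> (11.3,2.8) [heading=0, draw]
  LT 180: heading 0 -> 180
  RT 270: heading 180 -> 270
]
RT 180: heading 270 -> 90
FD 7: (11.3,2.8) -> (11.3,9.8) [heading=90, draw]
FD 5.2: (11.3,9.8) -> (11.3,15) [heading=90, draw]
Final: pos=(11.3,15), heading=90, 5 segment(s) drawn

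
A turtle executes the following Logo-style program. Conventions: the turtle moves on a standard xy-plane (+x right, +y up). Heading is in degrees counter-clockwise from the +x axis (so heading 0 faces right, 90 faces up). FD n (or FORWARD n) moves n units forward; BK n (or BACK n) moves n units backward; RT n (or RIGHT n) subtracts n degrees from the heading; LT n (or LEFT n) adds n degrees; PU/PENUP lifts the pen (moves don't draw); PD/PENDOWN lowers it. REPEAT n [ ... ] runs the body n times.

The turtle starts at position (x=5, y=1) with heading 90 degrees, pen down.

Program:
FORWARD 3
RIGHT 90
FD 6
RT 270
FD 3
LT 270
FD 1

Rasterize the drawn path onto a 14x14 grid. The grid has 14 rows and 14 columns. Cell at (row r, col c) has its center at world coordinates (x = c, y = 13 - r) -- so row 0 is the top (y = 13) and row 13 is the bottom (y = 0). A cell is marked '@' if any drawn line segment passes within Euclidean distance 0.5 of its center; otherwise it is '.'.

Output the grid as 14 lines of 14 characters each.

Answer: ..............
..............
..............
..............
..............
..............
...........@@.
...........@..
...........@..
.....@@@@@@@..
.....@........
.....@........
.....@........
..............

Derivation:
Segment 0: (5,1) -> (5,4)
Segment 1: (5,4) -> (11,4)
Segment 2: (11,4) -> (11,7)
Segment 3: (11,7) -> (12,7)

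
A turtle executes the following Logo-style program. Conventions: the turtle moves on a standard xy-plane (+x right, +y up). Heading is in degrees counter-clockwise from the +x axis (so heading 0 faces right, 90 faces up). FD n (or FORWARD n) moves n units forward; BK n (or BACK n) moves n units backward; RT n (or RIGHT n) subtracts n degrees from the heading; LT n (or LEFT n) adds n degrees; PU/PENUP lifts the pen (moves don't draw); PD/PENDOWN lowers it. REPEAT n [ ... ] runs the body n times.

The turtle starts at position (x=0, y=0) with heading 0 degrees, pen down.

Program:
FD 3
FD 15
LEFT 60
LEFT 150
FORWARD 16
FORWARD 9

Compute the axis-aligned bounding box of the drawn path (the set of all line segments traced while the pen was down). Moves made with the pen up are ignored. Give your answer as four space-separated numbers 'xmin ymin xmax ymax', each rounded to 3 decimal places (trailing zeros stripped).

Executing turtle program step by step:
Start: pos=(0,0), heading=0, pen down
FD 3: (0,0) -> (3,0) [heading=0, draw]
FD 15: (3,0) -> (18,0) [heading=0, draw]
LT 60: heading 0 -> 60
LT 150: heading 60 -> 210
FD 16: (18,0) -> (4.144,-8) [heading=210, draw]
FD 9: (4.144,-8) -> (-3.651,-12.5) [heading=210, draw]
Final: pos=(-3.651,-12.5), heading=210, 4 segment(s) drawn

Segment endpoints: x in {-3.651, 0, 3, 4.144, 18}, y in {-12.5, -8, 0}
xmin=-3.651, ymin=-12.5, xmax=18, ymax=0

Answer: -3.651 -12.5 18 0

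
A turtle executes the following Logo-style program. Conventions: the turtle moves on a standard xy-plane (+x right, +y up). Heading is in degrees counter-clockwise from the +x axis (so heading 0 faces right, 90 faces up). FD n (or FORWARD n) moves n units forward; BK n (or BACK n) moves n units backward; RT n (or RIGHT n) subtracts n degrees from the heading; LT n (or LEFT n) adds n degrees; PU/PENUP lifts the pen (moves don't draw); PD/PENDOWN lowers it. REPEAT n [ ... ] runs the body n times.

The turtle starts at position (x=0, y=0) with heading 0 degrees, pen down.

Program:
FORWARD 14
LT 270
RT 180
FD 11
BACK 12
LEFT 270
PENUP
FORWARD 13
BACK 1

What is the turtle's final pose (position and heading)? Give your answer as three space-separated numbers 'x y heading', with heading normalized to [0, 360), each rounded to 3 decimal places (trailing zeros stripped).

Answer: 26 -1 0

Derivation:
Executing turtle program step by step:
Start: pos=(0,0), heading=0, pen down
FD 14: (0,0) -> (14,0) [heading=0, draw]
LT 270: heading 0 -> 270
RT 180: heading 270 -> 90
FD 11: (14,0) -> (14,11) [heading=90, draw]
BK 12: (14,11) -> (14,-1) [heading=90, draw]
LT 270: heading 90 -> 0
PU: pen up
FD 13: (14,-1) -> (27,-1) [heading=0, move]
BK 1: (27,-1) -> (26,-1) [heading=0, move]
Final: pos=(26,-1), heading=0, 3 segment(s) drawn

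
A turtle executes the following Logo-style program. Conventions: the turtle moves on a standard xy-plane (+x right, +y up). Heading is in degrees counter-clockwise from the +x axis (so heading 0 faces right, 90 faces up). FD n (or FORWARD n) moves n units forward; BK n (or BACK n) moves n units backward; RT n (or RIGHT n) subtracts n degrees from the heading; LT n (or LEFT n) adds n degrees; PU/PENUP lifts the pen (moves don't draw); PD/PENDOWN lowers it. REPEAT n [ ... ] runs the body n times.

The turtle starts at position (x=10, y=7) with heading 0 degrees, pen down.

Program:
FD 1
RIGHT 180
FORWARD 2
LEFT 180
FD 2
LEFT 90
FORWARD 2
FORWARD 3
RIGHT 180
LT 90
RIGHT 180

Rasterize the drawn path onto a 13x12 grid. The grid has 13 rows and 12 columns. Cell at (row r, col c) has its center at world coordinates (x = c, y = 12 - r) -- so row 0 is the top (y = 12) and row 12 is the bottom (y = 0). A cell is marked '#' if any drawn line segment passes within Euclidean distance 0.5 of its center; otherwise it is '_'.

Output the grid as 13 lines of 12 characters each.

Segment 0: (10,7) -> (11,7)
Segment 1: (11,7) -> (9,7)
Segment 2: (9,7) -> (11,7)
Segment 3: (11,7) -> (11,9)
Segment 4: (11,9) -> (11,12)

Answer: ___________#
___________#
___________#
___________#
___________#
_________###
____________
____________
____________
____________
____________
____________
____________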